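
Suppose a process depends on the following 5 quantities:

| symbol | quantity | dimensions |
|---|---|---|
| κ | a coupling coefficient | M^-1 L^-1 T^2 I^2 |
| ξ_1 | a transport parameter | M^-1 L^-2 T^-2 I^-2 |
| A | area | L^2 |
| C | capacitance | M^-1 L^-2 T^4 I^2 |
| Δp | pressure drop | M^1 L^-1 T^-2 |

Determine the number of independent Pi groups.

There are 5 variables and 4 base dimensions (M, L, T, I).
The dimension matrix has rank 4.
Independent dimensionless groups: 5 − 4 = 1.

1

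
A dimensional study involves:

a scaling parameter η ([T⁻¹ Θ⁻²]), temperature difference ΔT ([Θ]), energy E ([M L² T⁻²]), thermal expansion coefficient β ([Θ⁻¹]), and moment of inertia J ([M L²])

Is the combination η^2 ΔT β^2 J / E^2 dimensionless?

Sum the exponent of each base dimension across the product:
  M: 2·[η]_M + [ΔT]_M − 2·[E]_M + 2·[β]_M + [J]_M = 2·(0) + (0) − 2·(1) + 2·(0) + (1) = -1
  L: 2·[η]_L + [ΔT]_L − 2·[E]_L + 2·[β]_L + [J]_L = 2·(0) + (0) − 2·(2) + 2·(0) + (2) = -2
  T: 2·[η]_T + [ΔT]_T − 2·[E]_T + 2·[β]_T + [J]_T = 2·(-1) + (0) − 2·(-2) + 2·(0) + (0) = 2
  Θ: 2·[η]_Θ + [ΔT]_Θ − 2·[E]_Θ + 2·[β]_Θ + [J]_Θ = 2·(-2) + (1) − 2·(0) + 2·(-1) + (0) = -5
Net dimensions [M⁻¹ L⁻² T² Θ⁻⁵] ≠ [1] — not dimensionless.

no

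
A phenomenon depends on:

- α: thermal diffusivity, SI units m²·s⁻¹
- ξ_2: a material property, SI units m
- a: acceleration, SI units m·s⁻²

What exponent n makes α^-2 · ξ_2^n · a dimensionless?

Balance the L exponent: (1)·n from ξ_2, plus −2·(2) + (1) = -3 from the rest, must sum to zero.
n − 3 = 0, so n = 3.

3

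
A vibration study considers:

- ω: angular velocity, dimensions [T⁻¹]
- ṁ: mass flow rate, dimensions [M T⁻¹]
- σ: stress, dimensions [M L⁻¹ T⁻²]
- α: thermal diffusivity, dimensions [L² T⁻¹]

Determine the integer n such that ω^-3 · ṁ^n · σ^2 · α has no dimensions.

-2

Balance the M exponent: (1)·n from ṁ, plus −3·(0) + 2·(1) + (0) = 2 from the rest, must sum to zero.
n + 2 = 0, so n = -2.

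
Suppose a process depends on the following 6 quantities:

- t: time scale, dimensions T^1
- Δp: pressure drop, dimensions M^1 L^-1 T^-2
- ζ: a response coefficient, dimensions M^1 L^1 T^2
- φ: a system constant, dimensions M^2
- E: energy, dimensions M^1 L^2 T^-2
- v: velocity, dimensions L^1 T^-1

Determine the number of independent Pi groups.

There are 6 variables and 3 base dimensions (M, L, T).
The dimension matrix has rank 3.
Independent dimensionless groups: 6 − 3 = 3.

3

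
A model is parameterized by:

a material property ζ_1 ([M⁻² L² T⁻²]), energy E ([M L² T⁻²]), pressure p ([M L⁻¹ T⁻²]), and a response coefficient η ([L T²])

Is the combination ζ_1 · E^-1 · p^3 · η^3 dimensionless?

Sum the exponent of each base dimension across the product:
  M: [ζ_1]_M − [E]_M + 3·[p]_M + 3·[η]_M = (-2) − (1) + 3·(1) + 3·(0) = 0
  L: [ζ_1]_L − [E]_L + 3·[p]_L + 3·[η]_L = (2) − (2) + 3·(-1) + 3·(1) = 0
  T: [ζ_1]_T − [E]_T + 3·[p]_T + 3·[η]_T = (-2) − (-2) + 3·(-2) + 3·(2) = 0
All base exponents vanish — dimensionless.

yes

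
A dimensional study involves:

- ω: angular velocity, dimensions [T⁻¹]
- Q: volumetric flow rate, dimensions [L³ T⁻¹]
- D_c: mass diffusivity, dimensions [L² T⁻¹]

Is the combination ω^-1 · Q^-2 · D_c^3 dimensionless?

yes

Sum the exponent of each base dimension across the product:
  L: −[ω]_L − 2·[Q]_L + 3·[D_c]_L = −(0) − 2·(3) + 3·(2) = 0
  T: −[ω]_T − 2·[Q]_T + 3·[D_c]_T = −(-1) − 2·(-1) + 3·(-1) = 0
All base exponents vanish — dimensionless.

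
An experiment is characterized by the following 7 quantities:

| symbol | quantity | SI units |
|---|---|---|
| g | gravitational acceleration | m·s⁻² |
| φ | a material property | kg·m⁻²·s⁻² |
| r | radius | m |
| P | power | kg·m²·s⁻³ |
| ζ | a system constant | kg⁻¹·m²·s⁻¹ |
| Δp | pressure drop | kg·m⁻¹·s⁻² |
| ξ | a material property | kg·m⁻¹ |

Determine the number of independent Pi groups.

There are 7 variables and 3 base dimensions (M, L, T).
The dimension matrix has rank 3.
Independent dimensionless groups: 7 − 3 = 4.

4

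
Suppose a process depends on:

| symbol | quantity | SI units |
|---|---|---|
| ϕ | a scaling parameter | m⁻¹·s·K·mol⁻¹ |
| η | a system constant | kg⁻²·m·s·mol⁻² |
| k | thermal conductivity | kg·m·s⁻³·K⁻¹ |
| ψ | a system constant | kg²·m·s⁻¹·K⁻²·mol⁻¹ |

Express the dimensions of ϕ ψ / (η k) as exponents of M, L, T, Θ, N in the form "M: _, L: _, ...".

Collect each base-dimension exponent across the product:
  M: (0) − (-2) − (1) + (2) = 3
  L: (-1) − (1) − (1) + (1) = -2
  T: (1) − (1) − (-3) + (-1) = 2
  Θ: (1) − (0) − (-1) + (-2) = 0
  N: (-1) − (-2) − (0) + (-1) = 0
So the dimensions are [M³ L⁻² T²].

M: 3, L: -2, T: 2, Θ: 0, N: 0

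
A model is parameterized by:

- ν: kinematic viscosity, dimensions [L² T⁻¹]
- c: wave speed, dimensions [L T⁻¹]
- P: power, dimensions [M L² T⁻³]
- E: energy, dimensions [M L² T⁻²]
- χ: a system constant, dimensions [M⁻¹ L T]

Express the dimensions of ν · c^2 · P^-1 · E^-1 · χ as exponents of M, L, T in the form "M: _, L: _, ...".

M: -3, L: 1, T: 3

Collect each base-dimension exponent across the product:
  M: (0) + 2·(0) − (1) − (1) + (-1) = -3
  L: (2) + 2·(1) − (2) − (2) + (1) = 1
  T: (-1) + 2·(-1) − (-3) − (-2) + (1) = 3
So the dimensions are [M⁻³ L T³].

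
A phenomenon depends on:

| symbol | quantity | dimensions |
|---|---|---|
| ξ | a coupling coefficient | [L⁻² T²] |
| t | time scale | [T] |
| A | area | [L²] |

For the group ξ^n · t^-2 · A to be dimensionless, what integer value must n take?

1

Balance the L exponent: (-2)·n from ξ, plus −2·(0) + (2) = 2 from the rest, must sum to zero.
-2n + 2 = 0, so n = 1.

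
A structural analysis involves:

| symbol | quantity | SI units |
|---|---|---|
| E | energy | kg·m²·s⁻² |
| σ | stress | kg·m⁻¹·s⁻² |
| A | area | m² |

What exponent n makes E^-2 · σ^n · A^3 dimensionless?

Balance the M exponent: (1)·n from σ, plus −2·(1) + 3·(0) = -2 from the rest, must sum to zero.
n − 2 = 0, so n = 2.

2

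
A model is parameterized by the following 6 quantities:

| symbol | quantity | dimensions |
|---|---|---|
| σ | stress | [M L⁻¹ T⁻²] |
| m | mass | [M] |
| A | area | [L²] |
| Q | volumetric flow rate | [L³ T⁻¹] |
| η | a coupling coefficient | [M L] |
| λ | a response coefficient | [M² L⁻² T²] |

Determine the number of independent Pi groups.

3

There are 6 variables and 3 base dimensions (M, L, T).
The dimension matrix has rank 3.
Independent dimensionless groups: 6 − 3 = 3.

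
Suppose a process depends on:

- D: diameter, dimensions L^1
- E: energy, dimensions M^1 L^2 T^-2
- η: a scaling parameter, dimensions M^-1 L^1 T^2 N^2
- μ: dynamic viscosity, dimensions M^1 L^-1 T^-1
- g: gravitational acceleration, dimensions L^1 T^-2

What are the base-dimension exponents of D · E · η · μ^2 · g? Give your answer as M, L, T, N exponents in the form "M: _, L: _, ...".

M: 2, L: 3, T: -4, N: 2

Collect each base-dimension exponent across the product:
  M: (0) + (1) + (-1) + 2·(1) + (0) = 2
  L: (1) + (2) + (1) + 2·(-1) + (1) = 3
  T: (0) + (-2) + (2) + 2·(-1) + (-2) = -4
  N: (0) + (0) + (2) + 2·(0) + (0) = 2
So the dimensions are [M² L³ T⁻⁴ N²].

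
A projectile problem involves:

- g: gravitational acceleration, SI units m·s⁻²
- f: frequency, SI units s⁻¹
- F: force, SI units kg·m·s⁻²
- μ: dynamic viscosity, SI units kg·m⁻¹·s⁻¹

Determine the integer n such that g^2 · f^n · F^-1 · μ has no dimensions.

Balance the T exponent: (-1)·n from f, plus 2·(-2) − (-2) + (-1) = -3 from the rest, must sum to zero.
−n − 3 = 0, so n = -3.

-3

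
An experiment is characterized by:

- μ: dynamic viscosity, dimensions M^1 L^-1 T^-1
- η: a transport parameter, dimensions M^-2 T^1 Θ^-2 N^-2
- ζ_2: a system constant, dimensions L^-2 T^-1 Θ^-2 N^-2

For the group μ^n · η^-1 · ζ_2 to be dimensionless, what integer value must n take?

Balance the M exponent: (1)·n from μ, plus −(-2) + (0) = 2 from the rest, must sum to zero.
n + 2 = 0, so n = -2.

-2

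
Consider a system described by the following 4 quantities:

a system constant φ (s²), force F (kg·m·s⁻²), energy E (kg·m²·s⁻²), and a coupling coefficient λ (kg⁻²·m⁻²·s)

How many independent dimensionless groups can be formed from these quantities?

There are 4 variables and 3 base dimensions (M, L, T).
The dimension matrix has rank 3.
Independent dimensionless groups: 4 − 3 = 1.

1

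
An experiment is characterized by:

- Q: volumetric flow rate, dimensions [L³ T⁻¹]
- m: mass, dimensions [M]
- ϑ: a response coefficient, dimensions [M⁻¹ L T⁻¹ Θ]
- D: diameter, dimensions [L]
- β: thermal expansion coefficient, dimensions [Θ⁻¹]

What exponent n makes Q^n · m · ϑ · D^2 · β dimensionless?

-1

Balance the L exponent: (3)·n from Q, plus (0) + (1) + 2·(1) + (0) = 3 from the rest, must sum to zero.
3n + 3 = 0, so n = -1.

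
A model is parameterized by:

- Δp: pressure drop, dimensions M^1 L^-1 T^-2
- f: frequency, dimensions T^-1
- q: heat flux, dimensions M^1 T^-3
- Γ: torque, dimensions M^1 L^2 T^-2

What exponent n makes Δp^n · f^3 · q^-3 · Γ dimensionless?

Balance the M exponent: (1)·n from Δp, plus 3·(0) − 3·(1) + (1) = -2 from the rest, must sum to zero.
n − 2 = 0, so n = 2.

2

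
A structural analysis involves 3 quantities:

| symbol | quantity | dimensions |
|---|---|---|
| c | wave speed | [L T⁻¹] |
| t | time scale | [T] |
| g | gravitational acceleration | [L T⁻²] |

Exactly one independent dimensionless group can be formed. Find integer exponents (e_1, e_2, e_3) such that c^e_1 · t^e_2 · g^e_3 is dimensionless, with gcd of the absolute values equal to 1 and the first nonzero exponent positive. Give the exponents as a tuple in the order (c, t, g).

L: e_1·(1) + e_2·(0) + e_3·(1) = 0
T: e_1·(-1) + e_2·(1) + e_3·(-2) = 0
Solving this homogeneous linear system for the smallest-integer solution (first nonzero entry positive) gives (1, -1, -1).

(1, -1, -1)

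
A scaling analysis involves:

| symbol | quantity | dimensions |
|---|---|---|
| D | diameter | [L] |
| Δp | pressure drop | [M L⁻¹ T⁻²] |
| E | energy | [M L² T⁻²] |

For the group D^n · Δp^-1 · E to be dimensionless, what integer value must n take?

Balance the L exponent: (1)·n from D, plus −(-1) + (2) = 3 from the rest, must sum to zero.
n + 3 = 0, so n = -3.

-3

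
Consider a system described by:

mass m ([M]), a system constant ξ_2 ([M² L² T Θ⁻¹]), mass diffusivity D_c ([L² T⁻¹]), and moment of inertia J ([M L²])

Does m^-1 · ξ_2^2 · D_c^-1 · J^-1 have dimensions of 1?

Sum the exponent of each base dimension across the product:
  M: −[m]_M + 2·[ξ_2]_M − [D_c]_M − [J]_M = −(1) + 2·(2) − (0) − (1) = 2
  L: −[m]_L + 2·[ξ_2]_L − [D_c]_L − [J]_L = −(0) + 2·(2) − (2) − (2) = 0
  T: −[m]_T + 2·[ξ_2]_T − [D_c]_T − [J]_T = −(0) + 2·(1) − (-1) − (0) = 3
  Θ: −[m]_Θ + 2·[ξ_2]_Θ − [D_c]_Θ − [J]_Θ = −(0) + 2·(-1) − (0) − (0) = -2
Net dimensions [M² T³ Θ⁻²] ≠ [1] — not dimensionless.

no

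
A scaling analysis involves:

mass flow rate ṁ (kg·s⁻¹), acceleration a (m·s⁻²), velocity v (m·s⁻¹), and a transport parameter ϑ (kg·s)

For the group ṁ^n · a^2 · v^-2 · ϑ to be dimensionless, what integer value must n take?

-1

Balance the M exponent: (1)·n from ṁ, plus 2·(0) − 2·(0) + (1) = 1 from the rest, must sum to zero.
n + 1 = 0, so n = -1.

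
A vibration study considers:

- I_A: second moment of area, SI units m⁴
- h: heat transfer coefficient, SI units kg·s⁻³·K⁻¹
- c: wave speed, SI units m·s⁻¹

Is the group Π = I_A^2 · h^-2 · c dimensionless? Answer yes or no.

Sum the exponent of each base dimension across the product:
  M: 2·[I_A]_M − 2·[h]_M + [c]_M = 2·(0) − 2·(1) + (0) = -2
  L: 2·[I_A]_L − 2·[h]_L + [c]_L = 2·(4) − 2·(0) + (1) = 9
  T: 2·[I_A]_T − 2·[h]_T + [c]_T = 2·(0) − 2·(-3) + (-1) = 5
  Θ: 2·[I_A]_Θ − 2·[h]_Θ + [c]_Θ = 2·(0) − 2·(-1) + (0) = 2
Net dimensions [M⁻² L⁹ T⁵ Θ²] ≠ [1] — not dimensionless.

no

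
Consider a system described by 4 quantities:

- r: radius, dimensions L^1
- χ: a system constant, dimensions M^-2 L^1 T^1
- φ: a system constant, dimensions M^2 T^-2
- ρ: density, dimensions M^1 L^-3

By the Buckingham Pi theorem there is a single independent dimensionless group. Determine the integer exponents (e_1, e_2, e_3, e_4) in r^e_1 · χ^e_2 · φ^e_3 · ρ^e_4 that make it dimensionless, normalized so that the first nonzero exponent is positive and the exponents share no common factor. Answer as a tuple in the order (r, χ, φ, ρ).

(4, 2, 1, 2)

M: e_1·(0) + e_2·(-2) + e_3·(2) + e_4·(1) = 0
L: e_1·(1) + e_2·(1) + e_3·(0) + e_4·(-3) = 0
T: e_1·(0) + e_2·(1) + e_3·(-2) + e_4·(0) = 0
Solving this homogeneous linear system for the smallest-integer solution (first nonzero entry positive) gives (4, 2, 1, 2).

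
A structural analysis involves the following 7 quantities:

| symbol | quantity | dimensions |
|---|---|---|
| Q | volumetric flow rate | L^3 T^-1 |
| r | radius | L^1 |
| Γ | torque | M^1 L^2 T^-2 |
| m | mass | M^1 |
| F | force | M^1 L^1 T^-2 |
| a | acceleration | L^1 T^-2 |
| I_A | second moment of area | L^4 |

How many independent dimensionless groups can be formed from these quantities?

4

There are 7 variables and 3 base dimensions (M, L, T).
The dimension matrix has rank 3.
Independent dimensionless groups: 7 − 3 = 4.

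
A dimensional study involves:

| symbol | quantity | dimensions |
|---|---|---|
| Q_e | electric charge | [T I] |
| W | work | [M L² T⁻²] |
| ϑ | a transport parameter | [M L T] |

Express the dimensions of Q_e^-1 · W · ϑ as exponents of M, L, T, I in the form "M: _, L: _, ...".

M: 2, L: 3, T: -2, I: -1

Collect each base-dimension exponent across the product:
  M: −(0) + (1) + (1) = 2
  L: −(0) + (2) + (1) = 3
  T: −(1) + (-2) + (1) = -2
  I: −(1) + (0) + (0) = -1
So the dimensions are [M² L³ T⁻² I⁻¹].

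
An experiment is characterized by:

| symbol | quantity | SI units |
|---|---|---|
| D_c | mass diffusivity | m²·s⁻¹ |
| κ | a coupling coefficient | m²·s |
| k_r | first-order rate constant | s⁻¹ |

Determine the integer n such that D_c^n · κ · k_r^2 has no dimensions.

-1

Balance the L exponent: (2)·n from D_c, plus (2) + 2·(0) = 2 from the rest, must sum to zero.
2n + 2 = 0, so n = -1.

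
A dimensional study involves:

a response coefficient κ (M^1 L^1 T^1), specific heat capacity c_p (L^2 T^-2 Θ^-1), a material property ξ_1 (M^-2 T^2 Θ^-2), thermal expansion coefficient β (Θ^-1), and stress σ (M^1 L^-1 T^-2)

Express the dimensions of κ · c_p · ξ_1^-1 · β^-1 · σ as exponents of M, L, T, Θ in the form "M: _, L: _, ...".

M: 4, L: 2, T: -5, Θ: 2

Collect each base-dimension exponent across the product:
  M: (1) + (0) − (-2) − (0) + (1) = 4
  L: (1) + (2) − (0) − (0) + (-1) = 2
  T: (1) + (-2) − (2) − (0) + (-2) = -5
  Θ: (0) + (-1) − (-2) − (-1) + (0) = 2
So the dimensions are [M⁴ L² T⁻⁵ Θ²].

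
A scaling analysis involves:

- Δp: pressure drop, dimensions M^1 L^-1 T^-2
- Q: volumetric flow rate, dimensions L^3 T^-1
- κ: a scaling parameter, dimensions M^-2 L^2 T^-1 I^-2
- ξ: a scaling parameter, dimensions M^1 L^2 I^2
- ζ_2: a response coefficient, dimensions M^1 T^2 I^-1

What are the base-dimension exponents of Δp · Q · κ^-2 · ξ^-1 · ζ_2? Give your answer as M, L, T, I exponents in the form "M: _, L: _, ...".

Collect each base-dimension exponent across the product:
  M: (1) + (0) − 2·(-2) − (1) + (1) = 5
  L: (-1) + (3) − 2·(2) − (2) + (0) = -4
  T: (-2) + (-1) − 2·(-1) − (0) + (2) = 1
  I: (0) + (0) − 2·(-2) − (2) + (-1) = 1
So the dimensions are [M⁵ L⁻⁴ T I].

M: 5, L: -4, T: 1, I: 1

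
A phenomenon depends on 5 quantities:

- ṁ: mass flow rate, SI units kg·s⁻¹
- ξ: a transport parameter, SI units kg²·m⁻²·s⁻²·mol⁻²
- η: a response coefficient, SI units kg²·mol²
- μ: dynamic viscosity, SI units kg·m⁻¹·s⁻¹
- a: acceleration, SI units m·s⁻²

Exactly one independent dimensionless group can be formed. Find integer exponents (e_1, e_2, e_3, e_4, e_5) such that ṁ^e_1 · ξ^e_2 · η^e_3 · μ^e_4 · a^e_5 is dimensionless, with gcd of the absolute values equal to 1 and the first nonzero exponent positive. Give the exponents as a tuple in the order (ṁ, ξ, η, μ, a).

M: e_1·(1) + e_2·(2) + e_3·(2) + e_4·(1) + e_5·(0) = 0
L: e_1·(0) + e_2·(-2) + e_3·(0) + e_4·(-1) + e_5·(1) = 0
T: e_1·(-1) + e_2·(-2) + e_3·(0) + e_4·(-1) + e_5·(-2) = 0
N: e_1·(0) + e_2·(-2) + e_3·(2) + e_4·(0) + e_5·(0) = 0
Solving this homogeneous linear system for the smallest-integer solution (first nonzero entry positive) gives (3, -1, -1, 1, -1).

(3, -1, -1, 1, -1)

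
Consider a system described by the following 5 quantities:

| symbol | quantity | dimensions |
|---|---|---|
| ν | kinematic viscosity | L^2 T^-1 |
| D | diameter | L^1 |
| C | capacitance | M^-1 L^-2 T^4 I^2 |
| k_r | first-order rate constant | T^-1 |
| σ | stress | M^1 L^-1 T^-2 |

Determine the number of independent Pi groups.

1

There are 5 variables and 4 base dimensions (M, L, T, I).
The dimension matrix has rank 4.
Independent dimensionless groups: 5 − 4 = 1.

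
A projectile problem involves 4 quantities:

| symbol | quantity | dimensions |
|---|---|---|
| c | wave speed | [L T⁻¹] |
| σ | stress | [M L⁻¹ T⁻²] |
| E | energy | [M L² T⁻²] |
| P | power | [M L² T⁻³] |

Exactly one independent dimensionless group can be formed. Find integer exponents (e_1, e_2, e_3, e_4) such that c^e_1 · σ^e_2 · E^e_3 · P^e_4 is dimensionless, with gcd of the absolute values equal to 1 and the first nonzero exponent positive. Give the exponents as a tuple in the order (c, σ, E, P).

M: e_1·(0) + e_2·(1) + e_3·(1) + e_4·(1) = 0
L: e_1·(1) + e_2·(-1) + e_3·(2) + e_4·(2) = 0
T: e_1·(-1) + e_2·(-2) + e_3·(-2) + e_4·(-3) = 0
Solving this homogeneous linear system for the smallest-integer solution (first nonzero entry positive) gives (3, 1, 2, -3).

(3, 1, 2, -3)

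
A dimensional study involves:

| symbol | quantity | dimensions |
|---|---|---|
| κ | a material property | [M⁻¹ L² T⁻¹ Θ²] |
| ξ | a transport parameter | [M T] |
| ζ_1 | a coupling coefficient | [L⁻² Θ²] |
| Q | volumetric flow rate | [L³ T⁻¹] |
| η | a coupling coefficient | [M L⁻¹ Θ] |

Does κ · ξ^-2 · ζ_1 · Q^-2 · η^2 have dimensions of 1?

Sum the exponent of each base dimension across the product:
  M: [κ]_M − 2·[ξ]_M + [ζ_1]_M − 2·[Q]_M + 2·[η]_M = (-1) − 2·(1) + (0) − 2·(0) + 2·(1) = -1
  L: [κ]_L − 2·[ξ]_L + [ζ_1]_L − 2·[Q]_L + 2·[η]_L = (2) − 2·(0) + (-2) − 2·(3) + 2·(-1) = -8
  T: [κ]_T − 2·[ξ]_T + [ζ_1]_T − 2·[Q]_T + 2·[η]_T = (-1) − 2·(1) + (0) − 2·(-1) + 2·(0) = -1
  Θ: [κ]_Θ − 2·[ξ]_Θ + [ζ_1]_Θ − 2·[Q]_Θ + 2·[η]_Θ = (2) − 2·(0) + (2) − 2·(0) + 2·(1) = 6
Net dimensions [M⁻¹ L⁻⁸ T⁻¹ Θ⁶] ≠ [1] — not dimensionless.

no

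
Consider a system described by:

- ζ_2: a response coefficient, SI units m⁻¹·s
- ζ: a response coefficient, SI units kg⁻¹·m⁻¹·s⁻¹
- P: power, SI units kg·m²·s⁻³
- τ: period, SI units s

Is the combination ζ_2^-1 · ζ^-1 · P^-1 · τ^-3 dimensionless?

yes

Sum the exponent of each base dimension across the product:
  M: −[ζ_2]_M − [ζ]_M − [P]_M − 3·[τ]_M = −(0) − (-1) − (1) − 3·(0) = 0
  L: −[ζ_2]_L − [ζ]_L − [P]_L − 3·[τ]_L = −(-1) − (-1) − (2) − 3·(0) = 0
  T: −[ζ_2]_T − [ζ]_T − [P]_T − 3·[τ]_T = −(1) − (-1) − (-3) − 3·(1) = 0
All base exponents vanish — dimensionless.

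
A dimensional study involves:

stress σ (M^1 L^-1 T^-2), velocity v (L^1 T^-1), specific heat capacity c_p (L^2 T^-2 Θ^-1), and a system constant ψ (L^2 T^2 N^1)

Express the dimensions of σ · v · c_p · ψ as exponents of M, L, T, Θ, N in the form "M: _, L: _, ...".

M: 1, L: 4, T: -3, Θ: -1, N: 1

Collect each base-dimension exponent across the product:
  M: (1) + (0) + (0) + (0) = 1
  L: (-1) + (1) + (2) + (2) = 4
  T: (-2) + (-1) + (-2) + (2) = -3
  Θ: (0) + (0) + (-1) + (0) = -1
  N: (0) + (0) + (0) + (1) = 1
So the dimensions are [M L⁴ T⁻³ Θ⁻¹ N].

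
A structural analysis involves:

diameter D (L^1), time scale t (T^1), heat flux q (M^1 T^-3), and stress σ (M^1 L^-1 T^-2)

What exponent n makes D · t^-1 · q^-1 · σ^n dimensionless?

Balance the M exponent: (1)·n from σ, plus (0) − (0) − (1) = -1 from the rest, must sum to zero.
n − 1 = 0, so n = 1.

1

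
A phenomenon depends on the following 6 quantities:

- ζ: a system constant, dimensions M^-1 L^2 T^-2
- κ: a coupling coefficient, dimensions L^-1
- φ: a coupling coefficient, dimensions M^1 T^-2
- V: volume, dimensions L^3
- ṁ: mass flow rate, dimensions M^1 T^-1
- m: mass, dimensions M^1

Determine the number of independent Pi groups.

3

There are 6 variables and 3 base dimensions (M, L, T).
The dimension matrix has rank 3.
Independent dimensionless groups: 6 − 3 = 3.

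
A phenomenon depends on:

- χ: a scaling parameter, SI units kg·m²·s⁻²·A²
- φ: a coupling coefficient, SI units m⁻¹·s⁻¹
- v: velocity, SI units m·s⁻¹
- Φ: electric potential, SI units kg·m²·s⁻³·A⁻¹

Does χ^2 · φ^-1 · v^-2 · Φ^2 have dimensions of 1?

no

Sum the exponent of each base dimension across the product:
  M: 2·[χ]_M − [φ]_M − 2·[v]_M + 2·[Φ]_M = 2·(1) − (0) − 2·(0) + 2·(1) = 4
  L: 2·[χ]_L − [φ]_L − 2·[v]_L + 2·[Φ]_L = 2·(2) − (-1) − 2·(1) + 2·(2) = 7
  T: 2·[χ]_T − [φ]_T − 2·[v]_T + 2·[Φ]_T = 2·(-2) − (-1) − 2·(-1) + 2·(-3) = -7
  I: 2·[χ]_I − [φ]_I − 2·[v]_I + 2·[Φ]_I = 2·(2) − (0) − 2·(0) + 2·(-1) = 2
Net dimensions [M⁴ L⁷ T⁻⁷ I²] ≠ [1] — not dimensionless.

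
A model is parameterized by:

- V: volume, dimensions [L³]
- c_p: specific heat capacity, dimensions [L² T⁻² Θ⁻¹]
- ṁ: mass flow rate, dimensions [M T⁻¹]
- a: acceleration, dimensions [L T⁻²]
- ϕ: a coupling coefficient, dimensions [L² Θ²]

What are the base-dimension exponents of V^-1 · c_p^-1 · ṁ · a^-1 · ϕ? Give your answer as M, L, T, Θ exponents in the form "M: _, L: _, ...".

M: 1, L: -4, T: 3, Θ: 3

Collect each base-dimension exponent across the product:
  M: −(0) − (0) + (1) − (0) + (0) = 1
  L: −(3) − (2) + (0) − (1) + (2) = -4
  T: −(0) − (-2) + (-1) − (-2) + (0) = 3
  Θ: −(0) − (-1) + (0) − (0) + (2) = 3
So the dimensions are [M L⁻⁴ T³ Θ³].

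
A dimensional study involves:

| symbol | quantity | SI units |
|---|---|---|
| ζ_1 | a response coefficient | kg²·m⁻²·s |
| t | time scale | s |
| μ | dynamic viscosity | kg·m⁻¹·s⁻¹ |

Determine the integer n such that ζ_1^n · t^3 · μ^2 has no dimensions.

Balance the M exponent: (2)·n from ζ_1, plus 3·(0) + 2·(1) = 2 from the rest, must sum to zero.
2n + 2 = 0, so n = -1.

-1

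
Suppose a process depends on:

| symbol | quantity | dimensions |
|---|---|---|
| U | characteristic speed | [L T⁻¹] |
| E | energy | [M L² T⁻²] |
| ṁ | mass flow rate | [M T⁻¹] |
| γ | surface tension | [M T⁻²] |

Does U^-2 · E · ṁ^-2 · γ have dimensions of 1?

Sum the exponent of each base dimension across the product:
  M: −2·[U]_M + [E]_M − 2·[ṁ]_M + [γ]_M = −2·(0) + (1) − 2·(1) + (1) = 0
  L: −2·[U]_L + [E]_L − 2·[ṁ]_L + [γ]_L = −2·(1) + (2) − 2·(0) + (0) = 0
  T: −2·[U]_T + [E]_T − 2·[ṁ]_T + [γ]_T = −2·(-1) + (-2) − 2·(-1) + (-2) = 0
  Θ: −2·[U]_Θ + [E]_Θ − 2·[ṁ]_Θ + [γ]_Θ = −2·(0) + (0) − 2·(0) + (0) = 0
All base exponents vanish — dimensionless.

yes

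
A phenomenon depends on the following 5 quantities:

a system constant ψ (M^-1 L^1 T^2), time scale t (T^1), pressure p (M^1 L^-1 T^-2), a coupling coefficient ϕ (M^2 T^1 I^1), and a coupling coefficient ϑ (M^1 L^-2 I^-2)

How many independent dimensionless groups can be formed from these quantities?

There are 5 variables and 4 base dimensions (M, L, T, I).
The dimension matrix has rank 4.
Independent dimensionless groups: 5 − 4 = 1.

1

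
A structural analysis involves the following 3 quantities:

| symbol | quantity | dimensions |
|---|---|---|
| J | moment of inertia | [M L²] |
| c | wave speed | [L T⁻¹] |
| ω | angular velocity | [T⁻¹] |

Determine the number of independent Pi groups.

0

There are 3 variables and 3 base dimensions (M, L, T).
The dimension matrix has rank 3.
Independent dimensionless groups: 3 − 3 = 0.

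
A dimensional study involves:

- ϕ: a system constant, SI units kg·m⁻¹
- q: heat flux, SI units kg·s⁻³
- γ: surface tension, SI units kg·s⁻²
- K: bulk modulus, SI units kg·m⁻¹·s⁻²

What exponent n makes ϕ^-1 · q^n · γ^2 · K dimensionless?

-2

Balance the M exponent: (1)·n from q, plus −(1) + 2·(1) + (1) = 2 from the rest, must sum to zero.
n + 2 = 0, so n = -2.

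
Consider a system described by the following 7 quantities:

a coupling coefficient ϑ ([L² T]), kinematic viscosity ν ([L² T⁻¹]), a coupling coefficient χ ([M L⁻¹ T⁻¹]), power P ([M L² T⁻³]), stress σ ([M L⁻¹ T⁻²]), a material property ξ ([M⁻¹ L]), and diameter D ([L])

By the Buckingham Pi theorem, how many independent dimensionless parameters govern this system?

4

There are 7 variables and 3 base dimensions (M, L, T).
The dimension matrix has rank 3.
Independent dimensionless groups: 7 − 3 = 4.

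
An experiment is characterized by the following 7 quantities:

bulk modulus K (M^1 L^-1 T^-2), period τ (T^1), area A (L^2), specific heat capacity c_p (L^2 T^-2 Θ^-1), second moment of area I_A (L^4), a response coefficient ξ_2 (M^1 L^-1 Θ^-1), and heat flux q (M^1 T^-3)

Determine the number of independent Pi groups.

There are 7 variables and 4 base dimensions (M, L, T, Θ).
The dimension matrix has rank 4.
Independent dimensionless groups: 7 − 4 = 3.

3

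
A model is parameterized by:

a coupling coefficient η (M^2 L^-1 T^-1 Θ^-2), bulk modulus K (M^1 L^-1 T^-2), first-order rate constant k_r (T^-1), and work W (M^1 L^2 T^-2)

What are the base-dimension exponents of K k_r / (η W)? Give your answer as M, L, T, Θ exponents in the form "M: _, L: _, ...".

Collect each base-dimension exponent across the product:
  M: −(2) + (1) + (0) − (1) = -2
  L: −(-1) + (-1) + (0) − (2) = -2
  T: −(-1) + (-2) + (-1) − (-2) = 0
  Θ: −(-2) + (0) + (0) − (0) = 2
So the dimensions are [M⁻² L⁻² Θ²].

M: -2, L: -2, T: 0, Θ: 2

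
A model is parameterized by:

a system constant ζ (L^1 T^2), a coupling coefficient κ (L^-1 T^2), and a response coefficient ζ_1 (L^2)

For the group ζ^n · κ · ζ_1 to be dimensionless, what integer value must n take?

Balance the L exponent: (1)·n from ζ, plus (-1) + (2) = 1 from the rest, must sum to zero.
n + 1 = 0, so n = -1.

-1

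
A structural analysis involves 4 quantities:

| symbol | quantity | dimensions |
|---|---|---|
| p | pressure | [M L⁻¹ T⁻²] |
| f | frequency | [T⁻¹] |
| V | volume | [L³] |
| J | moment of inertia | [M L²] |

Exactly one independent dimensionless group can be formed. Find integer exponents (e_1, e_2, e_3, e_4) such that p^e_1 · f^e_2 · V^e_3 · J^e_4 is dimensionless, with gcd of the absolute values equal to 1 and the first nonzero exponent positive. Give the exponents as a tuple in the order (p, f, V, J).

(1, -2, 1, -1)

M: e_1·(1) + e_2·(0) + e_3·(0) + e_4·(1) = 0
L: e_1·(-1) + e_2·(0) + e_3·(3) + e_4·(2) = 0
T: e_1·(-2) + e_2·(-1) + e_3·(0) + e_4·(0) = 0
Solving this homogeneous linear system for the smallest-integer solution (first nonzero entry positive) gives (1, -2, 1, -1).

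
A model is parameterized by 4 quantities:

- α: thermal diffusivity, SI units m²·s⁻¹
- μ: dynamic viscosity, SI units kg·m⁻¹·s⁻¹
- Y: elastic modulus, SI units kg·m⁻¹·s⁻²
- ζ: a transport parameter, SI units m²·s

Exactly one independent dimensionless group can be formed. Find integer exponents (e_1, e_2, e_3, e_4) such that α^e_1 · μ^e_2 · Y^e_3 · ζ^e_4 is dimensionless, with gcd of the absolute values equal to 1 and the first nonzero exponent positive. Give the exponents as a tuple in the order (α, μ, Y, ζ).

(1, 2, -2, -1)

M: e_1·(0) + e_2·(1) + e_3·(1) + e_4·(0) = 0
L: e_1·(2) + e_2·(-1) + e_3·(-1) + e_4·(2) = 0
T: e_1·(-1) + e_2·(-1) + e_3·(-2) + e_4·(1) = 0
Solving this homogeneous linear system for the smallest-integer solution (first nonzero entry positive) gives (1, 2, -2, -1).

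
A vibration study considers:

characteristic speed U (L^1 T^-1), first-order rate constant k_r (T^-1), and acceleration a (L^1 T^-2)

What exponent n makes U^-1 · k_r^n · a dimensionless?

Balance the T exponent: (-1)·n from k_r, plus −(-1) + (-2) = -1 from the rest, must sum to zero.
−n − 1 = 0, so n = -1.

-1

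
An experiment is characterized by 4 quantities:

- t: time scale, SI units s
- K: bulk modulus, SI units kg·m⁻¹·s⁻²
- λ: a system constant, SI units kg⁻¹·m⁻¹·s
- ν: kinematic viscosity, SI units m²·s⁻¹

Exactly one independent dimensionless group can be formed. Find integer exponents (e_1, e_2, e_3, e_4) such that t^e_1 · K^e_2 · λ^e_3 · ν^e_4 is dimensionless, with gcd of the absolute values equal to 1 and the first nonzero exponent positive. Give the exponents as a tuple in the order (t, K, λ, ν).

(2, 1, 1, 1)

M: e_1·(0) + e_2·(1) + e_3·(-1) + e_4·(0) = 0
L: e_1·(0) + e_2·(-1) + e_3·(-1) + e_4·(2) = 0
T: e_1·(1) + e_2·(-2) + e_3·(1) + e_4·(-1) = 0
Solving this homogeneous linear system for the smallest-integer solution (first nonzero entry positive) gives (2, 1, 1, 1).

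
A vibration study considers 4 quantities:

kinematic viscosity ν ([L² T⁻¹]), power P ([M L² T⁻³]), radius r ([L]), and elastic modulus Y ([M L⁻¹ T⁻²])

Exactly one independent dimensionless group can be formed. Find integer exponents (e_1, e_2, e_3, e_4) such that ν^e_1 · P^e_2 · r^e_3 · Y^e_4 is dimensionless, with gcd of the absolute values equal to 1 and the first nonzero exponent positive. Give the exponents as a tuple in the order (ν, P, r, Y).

M: e_1·(0) + e_2·(1) + e_3·(0) + e_4·(1) = 0
L: e_1·(2) + e_2·(2) + e_3·(1) + e_4·(-1) = 0
T: e_1·(-1) + e_2·(-3) + e_3·(0) + e_4·(-2) = 0
Solving this homogeneous linear system for the smallest-integer solution (first nonzero entry positive) gives (1, -1, 1, 1).

(1, -1, 1, 1)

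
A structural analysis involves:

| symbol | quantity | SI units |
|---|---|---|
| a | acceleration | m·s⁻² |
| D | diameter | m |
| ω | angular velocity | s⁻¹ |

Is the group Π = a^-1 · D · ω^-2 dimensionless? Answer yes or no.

no

Sum the exponent of each base dimension across the product:
  L: −[a]_L + [D]_L − 2·[ω]_L = −(1) + (1) − 2·(0) = 0
  T: −[a]_T + [D]_T − 2·[ω]_T = −(-2) + (0) − 2·(-1) = 4
Net dimensions [T⁴] ≠ [1] — not dimensionless.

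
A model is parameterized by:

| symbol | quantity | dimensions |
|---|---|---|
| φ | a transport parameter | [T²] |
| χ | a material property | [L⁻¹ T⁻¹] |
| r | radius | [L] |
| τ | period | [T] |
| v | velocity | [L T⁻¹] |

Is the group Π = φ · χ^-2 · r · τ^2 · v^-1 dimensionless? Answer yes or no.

no

Sum the exponent of each base dimension across the product:
  L: [φ]_L − 2·[χ]_L + [r]_L + 2·[τ]_L − [v]_L = (0) − 2·(-1) + (1) + 2·(0) − (1) = 2
  T: [φ]_T − 2·[χ]_T + [r]_T + 2·[τ]_T − [v]_T = (2) − 2·(-1) + (0) + 2·(1) − (-1) = 7
Net dimensions [L² T⁷] ≠ [1] — not dimensionless.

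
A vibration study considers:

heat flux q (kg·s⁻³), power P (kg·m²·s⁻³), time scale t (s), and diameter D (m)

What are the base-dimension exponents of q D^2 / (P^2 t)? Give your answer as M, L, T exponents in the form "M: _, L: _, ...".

Collect each base-dimension exponent across the product:
  M: (1) − 2·(1) − (0) + 2·(0) = -1
  L: (0) − 2·(2) − (0) + 2·(1) = -2
  T: (-3) − 2·(-3) − (1) + 2·(0) = 2
So the dimensions are [M⁻¹ L⁻² T²].

M: -1, L: -2, T: 2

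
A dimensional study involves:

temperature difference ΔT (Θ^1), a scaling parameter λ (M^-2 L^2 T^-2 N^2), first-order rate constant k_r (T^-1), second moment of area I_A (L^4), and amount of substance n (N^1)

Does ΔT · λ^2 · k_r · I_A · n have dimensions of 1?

Sum the exponent of each base dimension across the product:
  M: [ΔT]_M + 2·[λ]_M + [k_r]_M + [I_A]_M + [n]_M = (0) + 2·(-2) + (0) + (0) + (0) = -4
  L: [ΔT]_L + 2·[λ]_L + [k_r]_L + [I_A]_L + [n]_L = (0) + 2·(2) + (0) + (4) + (0) = 8
  T: [ΔT]_T + 2·[λ]_T + [k_r]_T + [I_A]_T + [n]_T = (0) + 2·(-2) + (-1) + (0) + (0) = -5
  Θ: [ΔT]_Θ + 2·[λ]_Θ + [k_r]_Θ + [I_A]_Θ + [n]_Θ = (1) + 2·(0) + (0) + (0) + (0) = 1
  N: [ΔT]_N + 2·[λ]_N + [k_r]_N + [I_A]_N + [n]_N = (0) + 2·(2) + (0) + (0) + (1) = 5
Net dimensions [M⁻⁴ L⁸ T⁻⁵ Θ N⁵] ≠ [1] — not dimensionless.

no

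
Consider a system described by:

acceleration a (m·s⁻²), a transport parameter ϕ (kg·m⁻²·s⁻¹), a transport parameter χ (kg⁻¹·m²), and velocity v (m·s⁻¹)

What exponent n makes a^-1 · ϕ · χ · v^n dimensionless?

1

Balance the L exponent: (1)·n from v, plus −(1) + (-2) + (2) = -1 from the rest, must sum to zero.
n − 1 = 0, so n = 1.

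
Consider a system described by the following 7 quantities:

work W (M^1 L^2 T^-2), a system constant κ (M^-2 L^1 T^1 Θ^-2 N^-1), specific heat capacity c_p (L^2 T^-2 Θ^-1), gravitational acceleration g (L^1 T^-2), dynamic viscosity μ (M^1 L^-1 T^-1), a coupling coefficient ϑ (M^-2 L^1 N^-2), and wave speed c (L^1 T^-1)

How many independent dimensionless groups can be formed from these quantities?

There are 7 variables and 5 base dimensions (M, L, T, Θ, N).
The dimension matrix has rank 5.
Independent dimensionless groups: 7 − 5 = 2.

2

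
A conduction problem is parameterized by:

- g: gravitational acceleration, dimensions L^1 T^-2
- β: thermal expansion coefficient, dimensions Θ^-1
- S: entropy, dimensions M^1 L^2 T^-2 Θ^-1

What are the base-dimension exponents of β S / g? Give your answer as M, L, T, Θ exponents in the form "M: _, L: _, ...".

Collect each base-dimension exponent across the product:
  M: −(0) + (0) + (1) = 1
  L: −(1) + (0) + (2) = 1
  T: −(-2) + (0) + (-2) = 0
  Θ: −(0) + (-1) + (-1) = -2
So the dimensions are [M L Θ⁻²].

M: 1, L: 1, T: 0, Θ: -2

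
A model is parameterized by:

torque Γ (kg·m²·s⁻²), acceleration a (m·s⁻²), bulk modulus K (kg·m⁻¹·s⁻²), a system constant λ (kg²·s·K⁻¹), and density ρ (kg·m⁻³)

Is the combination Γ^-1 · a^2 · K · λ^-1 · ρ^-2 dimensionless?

no

Sum the exponent of each base dimension across the product:
  M: −[Γ]_M + 2·[a]_M + [K]_M − [λ]_M − 2·[ρ]_M = −(1) + 2·(0) + (1) − (2) − 2·(1) = -4
  L: −[Γ]_L + 2·[a]_L + [K]_L − [λ]_L − 2·[ρ]_L = −(2) + 2·(1) + (-1) − (0) − 2·(-3) = 5
  T: −[Γ]_T + 2·[a]_T + [K]_T − [λ]_T − 2·[ρ]_T = −(-2) + 2·(-2) + (-2) − (1) − 2·(0) = -5
  Θ: −[Γ]_Θ + 2·[a]_Θ + [K]_Θ − [λ]_Θ − 2·[ρ]_Θ = −(0) + 2·(0) + (0) − (-1) − 2·(0) = 1
Net dimensions [M⁻⁴ L⁵ T⁻⁵ Θ] ≠ [1] — not dimensionless.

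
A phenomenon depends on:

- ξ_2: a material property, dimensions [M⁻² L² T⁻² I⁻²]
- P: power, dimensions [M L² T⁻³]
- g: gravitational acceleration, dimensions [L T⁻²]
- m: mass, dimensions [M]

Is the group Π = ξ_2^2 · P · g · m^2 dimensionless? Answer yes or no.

Sum the exponent of each base dimension across the product:
  M: 2·[ξ_2]_M + [P]_M + [g]_M + 2·[m]_M = 2·(-2) + (1) + (0) + 2·(1) = -1
  L: 2·[ξ_2]_L + [P]_L + [g]_L + 2·[m]_L = 2·(2) + (2) + (1) + 2·(0) = 7
  T: 2·[ξ_2]_T + [P]_T + [g]_T + 2·[m]_T = 2·(-2) + (-3) + (-2) + 2·(0) = -9
  I: 2·[ξ_2]_I + [P]_I + [g]_I + 2·[m]_I = 2·(-2) + (0) + (0) + 2·(0) = -4
Net dimensions [M⁻¹ L⁷ T⁻⁹ I⁻⁴] ≠ [1] — not dimensionless.

no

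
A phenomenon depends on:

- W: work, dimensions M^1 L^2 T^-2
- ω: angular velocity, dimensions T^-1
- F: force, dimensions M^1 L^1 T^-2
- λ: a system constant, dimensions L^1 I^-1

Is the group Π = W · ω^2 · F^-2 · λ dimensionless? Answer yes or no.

no

Sum the exponent of each base dimension across the product:
  M: [W]_M + 2·[ω]_M − 2·[F]_M + [λ]_M = (1) + 2·(0) − 2·(1) + (0) = -1
  L: [W]_L + 2·[ω]_L − 2·[F]_L + [λ]_L = (2) + 2·(0) − 2·(1) + (1) = 1
  T: [W]_T + 2·[ω]_T − 2·[F]_T + [λ]_T = (-2) + 2·(-1) − 2·(-2) + (0) = 0
  I: [W]_I + 2·[ω]_I − 2·[F]_I + [λ]_I = (0) + 2·(0) − 2·(0) + (-1) = -1
Net dimensions [M⁻¹ L I⁻¹] ≠ [1] — not dimensionless.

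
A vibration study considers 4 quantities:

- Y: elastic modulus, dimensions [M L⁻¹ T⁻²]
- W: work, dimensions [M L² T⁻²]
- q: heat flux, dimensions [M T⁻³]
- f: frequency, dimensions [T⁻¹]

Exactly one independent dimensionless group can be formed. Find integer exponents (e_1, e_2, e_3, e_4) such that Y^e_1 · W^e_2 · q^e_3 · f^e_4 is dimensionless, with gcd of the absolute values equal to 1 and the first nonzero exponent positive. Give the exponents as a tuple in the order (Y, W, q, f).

(2, 1, -3, 3)

M: e_1·(1) + e_2·(1) + e_3·(1) + e_4·(0) = 0
L: e_1·(-1) + e_2·(2) + e_3·(0) + e_4·(0) = 0
T: e_1·(-2) + e_2·(-2) + e_3·(-3) + e_4·(-1) = 0
Solving this homogeneous linear system for the smallest-integer solution (first nonzero entry positive) gives (2, 1, -3, 3).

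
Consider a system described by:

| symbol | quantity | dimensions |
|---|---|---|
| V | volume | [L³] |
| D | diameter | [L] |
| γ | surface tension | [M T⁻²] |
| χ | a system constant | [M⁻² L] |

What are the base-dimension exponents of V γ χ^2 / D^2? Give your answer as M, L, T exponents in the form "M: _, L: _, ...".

M: -3, L: 3, T: -2

Collect each base-dimension exponent across the product:
  M: (0) − 2·(0) + (1) + 2·(-2) = -3
  L: (3) − 2·(1) + (0) + 2·(1) = 3
  T: (0) − 2·(0) + (-2) + 2·(0) = -2
So the dimensions are [M⁻³ L³ T⁻²].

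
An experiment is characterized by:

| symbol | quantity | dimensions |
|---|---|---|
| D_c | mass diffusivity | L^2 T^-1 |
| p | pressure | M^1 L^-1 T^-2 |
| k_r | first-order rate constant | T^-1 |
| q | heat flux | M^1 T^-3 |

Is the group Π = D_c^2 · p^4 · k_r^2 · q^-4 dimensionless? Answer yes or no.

Sum the exponent of each base dimension across the product:
  M: 2·[D_c]_M + 4·[p]_M + 2·[k_r]_M − 4·[q]_M = 2·(0) + 4·(1) + 2·(0) − 4·(1) = 0
  L: 2·[D_c]_L + 4·[p]_L + 2·[k_r]_L − 4·[q]_L = 2·(2) + 4·(-1) + 2·(0) − 4·(0) = 0
  T: 2·[D_c]_T + 4·[p]_T + 2·[k_r]_T − 4·[q]_T = 2·(-1) + 4·(-2) + 2·(-1) − 4·(-3) = 0
All base exponents vanish — dimensionless.

yes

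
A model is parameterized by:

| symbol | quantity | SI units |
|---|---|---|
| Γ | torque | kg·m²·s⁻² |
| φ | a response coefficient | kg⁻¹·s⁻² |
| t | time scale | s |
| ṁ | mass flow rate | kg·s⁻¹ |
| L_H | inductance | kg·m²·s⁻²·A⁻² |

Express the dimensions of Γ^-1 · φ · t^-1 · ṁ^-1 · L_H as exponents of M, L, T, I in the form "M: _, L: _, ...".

M: -2, L: 0, T: -2, I: -2

Collect each base-dimension exponent across the product:
  M: −(1) + (-1) − (0) − (1) + (1) = -2
  L: −(2) + (0) − (0) − (0) + (2) = 0
  T: −(-2) + (-2) − (1) − (-1) + (-2) = -2
  I: −(0) + (0) − (0) − (0) + (-2) = -2
So the dimensions are [M⁻² T⁻² I⁻²].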